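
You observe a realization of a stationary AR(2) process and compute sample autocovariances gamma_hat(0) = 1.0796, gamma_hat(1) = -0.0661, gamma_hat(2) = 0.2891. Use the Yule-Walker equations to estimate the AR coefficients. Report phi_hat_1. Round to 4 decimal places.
\hat\phi_{1} = -0.0450

The Yule-Walker equations for an AR(p) process read, in matrix form,
  Gamma_p phi = r_p,   with   (Gamma_p)_{ij} = gamma(|i - j|),
                       (r_p)_i = gamma(i),   i,j = 1..p.
Substitute the sample gammas (Toeplitz matrix and right-hand side of size 2):
  Gamma_p = [[1.0796, -0.0661], [-0.0661, 1.0796]]
  r_p     = [-0.0661, 0.2891]
Written out:
  1.0796 phi_1 - 0.0661 phi_2 = -0.0661
  -0.0661 phi_1 + 1.0796 phi_2 = 0.2891
Solve by Cramer's rule:
  det = gamma(0)^2 - gamma(1)^2 = (1.0796)^2 - (-0.0661)^2 = 1.16553616 - 0.00436921 = 1.16116695
  phi_hat_1 = [gamma(1) gamma(0) - gamma(1) gamma(2)] / det = [(-0.0661)(1.0796) - (-0.0661)(0.2891)] / 1.16116695 = -0.05225205 / 1.16116695 = -0.045
  phi_hat_2 = [gamma(0) gamma(2) - gamma(1)^2] / det = [(1.0796)(0.2891) - (-0.0661)^2] / 1.16116695 = 0.30774315 / 1.16116695 = 0.265
So phi_hat = [-0.0450, 0.2650].
Therefore phi_hat_1 = -0.0450.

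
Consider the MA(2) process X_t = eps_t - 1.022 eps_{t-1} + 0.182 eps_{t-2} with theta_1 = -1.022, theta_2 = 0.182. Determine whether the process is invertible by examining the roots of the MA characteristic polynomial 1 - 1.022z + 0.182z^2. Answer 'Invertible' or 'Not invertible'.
\text{Invertible}

The MA(q) characteristic polynomial is P(z) = 1 - 1.022z + 0.182z^2.
Invertibility requires all roots to lie outside the unit circle, i.e. |z| > 1 for every root.
Set 1 + (-1.022) z + (0.182) z^2 = 0, i.e. a z^2 + b z + c = 0 with a = 0.182, b = -1.022, c = 1.
Discriminant D = b^2 - 4ac = (-1.022)^2 - 4*(0.182)*1 = 1.044484 - (0.728) = 0.316484.
D >= 0, so the roots are real: z = (-b +/- sqrt(D)) / (2a) = (1.022 +/- 0.562569) / (0.364).
  z_1 = (1.022 + 0.562569) / (0.364) = 4.3532,   |z_1| = 4.3532.
  z_2 = (1.022 - 0.562569) / (0.364) = 1.2622,   |z_2| = 1.2622.
Moduli of all roots: 4.3532, 1.2622.
All moduli strictly greater than 1? Yes.
Verdict: Invertible.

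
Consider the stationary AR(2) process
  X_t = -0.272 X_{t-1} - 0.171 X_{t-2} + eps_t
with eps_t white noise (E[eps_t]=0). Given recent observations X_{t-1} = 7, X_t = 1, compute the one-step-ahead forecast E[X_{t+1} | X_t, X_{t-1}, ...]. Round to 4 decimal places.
E[X_{t+1} \mid \mathcal F_t] = -1.4690

For an AR(p) model X_t = c + sum_i phi_i X_{t-i} + eps_t, the
one-step-ahead conditional mean is
  E[X_{t+1} | X_t, ...] = c + sum_i phi_i X_{t+1-i}.
Substitute known values:
  E[X_{t+1} | ...] = (-0.272) * (1) + (-0.171) * (7)
                   = -1.4690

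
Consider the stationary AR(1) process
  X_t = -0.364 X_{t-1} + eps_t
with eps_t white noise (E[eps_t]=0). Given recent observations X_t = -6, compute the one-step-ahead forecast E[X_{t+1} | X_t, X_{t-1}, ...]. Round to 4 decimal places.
E[X_{t+1} \mid \mathcal F_t] = 2.1840

For an AR(p) model X_t = c + sum_i phi_i X_{t-i} + eps_t, the
one-step-ahead conditional mean is
  E[X_{t+1} | X_t, ...] = c + sum_i phi_i X_{t+1-i}.
Substitute known values:
  E[X_{t+1} | ...] = (-0.364) * (-6)
                   = 2.1840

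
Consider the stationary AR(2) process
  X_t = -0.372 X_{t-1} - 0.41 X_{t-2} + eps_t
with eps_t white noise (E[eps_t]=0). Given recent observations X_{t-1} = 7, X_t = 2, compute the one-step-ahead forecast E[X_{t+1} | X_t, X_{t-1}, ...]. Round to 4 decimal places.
E[X_{t+1} \mid \mathcal F_t] = -3.6140

For an AR(p) model X_t = c + sum_i phi_i X_{t-i} + eps_t, the
one-step-ahead conditional mean is
  E[X_{t+1} | X_t, ...] = c + sum_i phi_i X_{t+1-i}.
Substitute known values:
  E[X_{t+1} | ...] = (-0.372) * (2) + (-0.41) * (7)
                   = -3.6140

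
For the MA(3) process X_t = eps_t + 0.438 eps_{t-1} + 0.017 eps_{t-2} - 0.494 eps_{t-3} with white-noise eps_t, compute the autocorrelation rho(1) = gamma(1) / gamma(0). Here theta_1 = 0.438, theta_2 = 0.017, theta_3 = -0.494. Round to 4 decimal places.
\rho(1) = 0.3043

For an MA(q) process with theta_0 = 1, the autocovariance is
  gamma(k) = sigma^2 * sum_{i=0..q-k} theta_i * theta_{i+k},
and rho(k) = gamma(k) / gamma(0). Sigma^2 cancels.
  numerator   = (1)*(0.438) + (0.438)*(0.017) + (0.017)*(-0.494) = 0.437048.
  denominator = (1)^2 + (0.438)^2 + (0.017)^2 + (-0.494)^2 = 1.436169.
  rho(1) = 0.437048 / 1.436169 = 0.3043.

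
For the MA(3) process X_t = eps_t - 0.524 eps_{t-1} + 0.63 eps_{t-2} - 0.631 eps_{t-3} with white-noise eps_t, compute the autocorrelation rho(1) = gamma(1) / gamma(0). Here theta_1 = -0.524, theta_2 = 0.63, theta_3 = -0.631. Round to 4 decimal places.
\rho(1) = -0.6048

For an MA(q) process with theta_0 = 1, the autocovariance is
  gamma(k) = sigma^2 * sum_{i=0..q-k} theta_i * theta_{i+k},
and rho(k) = gamma(k) / gamma(0). Sigma^2 cancels.
  numerator   = (1)*(-0.524) + (-0.524)*(0.63) + (0.63)*(-0.631) = -1.25165.
  denominator = (1)^2 + (-0.524)^2 + (0.63)^2 + (-0.631)^2 = 2.069637.
  rho(1) = -1.25165 / 2.069637 = -0.6048.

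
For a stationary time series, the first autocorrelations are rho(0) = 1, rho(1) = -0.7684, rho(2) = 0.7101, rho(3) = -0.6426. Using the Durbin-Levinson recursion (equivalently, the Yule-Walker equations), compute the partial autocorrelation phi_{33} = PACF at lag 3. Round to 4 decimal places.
\phi_{33} = -0.0851

The PACF at lag k is phi_{kk}, the last component of the solution
to the Yule-Walker system G_k phi = r_k where
  (G_k)_{ij} = rho(|i - j|), (r_k)_i = rho(i), i,j = 1..k.
Equivalently, Durbin-Levinson gives phi_{kk} iteratively:
  phi_{11} = rho(1)
  phi_{kk} = [rho(k) - sum_{j=1..k-1} phi_{k-1,j} rho(k-j)]
            / [1 - sum_{j=1..k-1} phi_{k-1,j} rho(j)],
  phi_{k,j} = phi_{k-1,j} - phi_{kk} phi_{k-1,k-j},  j = 1..k-1.
Step k = 1:
  phi_11 = rho(1) = -0.7684.
Step k = 2:
  phi_22 = [rho(2) - phi_11 rho(1)] / [1 - phi_11 rho(1)] = [0.7101 - (-0.7684)(-0.7684)] / [1 - (-0.7684)(-0.7684)]
         = 0.11966144 / 0.40956144 = 0.29217.
  Update: phi_21 = phi_11 - phi_22 phi_11 = -0.7684 - (0.29217)(-0.7684) = -0.543897.
Step k = 3:
  phi_33 = [rho(3) - phi_21 rho(2) - phi_22 rho(1)] / [1 - phi_21 rho(1) - phi_22 rho(2)]
    numerator   = -0.6426 - (-0.543897)(0.7101) - (0.29217)(-0.7684) = -0.03187568
    denominator = 1 - (-0.543897)(-0.7684) - (0.29217)(0.7101) = 0.37459999
  phi_33 = -0.03187568 / 0.37459999 = -0.0851.
Therefore phi_{33} = -0.0851.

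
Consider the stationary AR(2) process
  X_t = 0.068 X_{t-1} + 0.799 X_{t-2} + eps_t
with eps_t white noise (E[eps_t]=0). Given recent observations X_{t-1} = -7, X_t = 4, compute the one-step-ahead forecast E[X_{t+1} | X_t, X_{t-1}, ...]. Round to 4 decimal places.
E[X_{t+1} \mid \mathcal F_t] = -5.3210

For an AR(p) model X_t = c + sum_i phi_i X_{t-i} + eps_t, the
one-step-ahead conditional mean is
  E[X_{t+1} | X_t, ...] = c + sum_i phi_i X_{t+1-i}.
Substitute known values:
  E[X_{t+1} | ...] = (0.068) * (4) + (0.799) * (-7)
                   = -5.3210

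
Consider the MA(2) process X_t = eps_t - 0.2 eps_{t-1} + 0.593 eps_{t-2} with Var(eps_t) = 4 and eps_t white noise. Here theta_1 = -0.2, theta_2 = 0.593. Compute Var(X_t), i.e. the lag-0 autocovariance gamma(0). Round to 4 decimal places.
\gamma(0) = 5.5666

For an MA(q) process X_t = eps_t + sum_i theta_i eps_{t-i} with
Var(eps_t) = sigma^2, the variance is
  gamma(0) = sigma^2 * (1 + sum_i theta_i^2).
  sum_i theta_i^2 = (-0.2)^2 + (0.593)^2 = 0.04 + 0.351649 = 0.391649.
  gamma(0) = 4 * (1 + 0.391649) = 4 * 1.391649 = 5.566596, which rounds to 5.5666.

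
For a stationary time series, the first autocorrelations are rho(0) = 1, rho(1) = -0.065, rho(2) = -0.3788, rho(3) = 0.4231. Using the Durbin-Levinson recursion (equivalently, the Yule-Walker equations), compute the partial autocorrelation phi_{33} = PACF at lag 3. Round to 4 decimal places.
\phi_{33} = 0.4290

The PACF at lag k is phi_{kk}, the last component of the solution
to the Yule-Walker system G_k phi = r_k where
  (G_k)_{ij} = rho(|i - j|), (r_k)_i = rho(i), i,j = 1..k.
Equivalently, Durbin-Levinson gives phi_{kk} iteratively:
  phi_{11} = rho(1)
  phi_{kk} = [rho(k) - sum_{j=1..k-1} phi_{k-1,j} rho(k-j)]
            / [1 - sum_{j=1..k-1} phi_{k-1,j} rho(j)],
  phi_{k,j} = phi_{k-1,j} - phi_{kk} phi_{k-1,k-j},  j = 1..k-1.
Step k = 1:
  phi_11 = rho(1) = -0.065.
Step k = 2:
  phi_22 = [rho(2) - phi_11 rho(1)] / [1 - phi_11 rho(1)] = [-0.3788 - (-0.065)(-0.065)] / [1 - (-0.065)(-0.065)]
         = -0.383025 / 0.995775 = -0.38465.
  Update: phi_21 = phi_11 - phi_22 phi_11 = -0.065 - (-0.38465)(-0.065) = -0.090002.
Step k = 3:
  phi_33 = [rho(3) - phi_21 rho(2) - phi_22 rho(1)] / [1 - phi_21 rho(1) - phi_22 rho(2)]
    numerator   = 0.4231 - (-0.090002)(-0.3788) - (-0.38465)(-0.065) = 0.36400488
    denominator = 1 - (-0.090002)(-0.065) - (-0.38465)(-0.3788) = 0.84844438
  phi_33 = 0.36400488 / 0.84844438 = 0.429.
Therefore phi_{33} = 0.4290.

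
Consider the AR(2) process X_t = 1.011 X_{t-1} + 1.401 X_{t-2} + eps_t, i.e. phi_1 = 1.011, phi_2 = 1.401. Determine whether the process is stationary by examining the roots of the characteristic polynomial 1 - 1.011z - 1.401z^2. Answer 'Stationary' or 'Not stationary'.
\text{Not stationary}

The AR(p) characteristic polynomial is P(z) = 1 - 1.011z - 1.401z^2.
Stationarity requires all roots to lie outside the unit circle, i.e. |z| > 1 for every root.
Set 1 + (-1.011) z + (-1.401) z^2 = 0, i.e. a z^2 + b z + c = 0 with a = -1.401, b = -1.011, c = 1.
Discriminant D = b^2 - 4ac = (-1.011)^2 - 4*(-1.401)*1 = 1.022121 - (-5.604) = 6.626121.
D >= 0, so the roots are real: z = (-b +/- sqrt(D)) / (2a) = (1.011 +/- 2.574125) / (-2.802).
  z_1 = (1.011 + 2.574125) / (-2.802) = -1.2795,   |z_1| = 1.2795.
  z_2 = (1.011 - 2.574125) / (-2.802) = 0.5579,   |z_2| = 0.5579.
Moduli of all roots: 1.2795, 0.5579.
All moduli strictly greater than 1? No.
Verdict: Not stationary.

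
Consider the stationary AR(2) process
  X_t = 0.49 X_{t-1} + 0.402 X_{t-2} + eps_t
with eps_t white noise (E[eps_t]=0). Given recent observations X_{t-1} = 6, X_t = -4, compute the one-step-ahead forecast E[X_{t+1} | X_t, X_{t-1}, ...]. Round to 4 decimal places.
E[X_{t+1} \mid \mathcal F_t] = 0.4520

For an AR(p) model X_t = c + sum_i phi_i X_{t-i} + eps_t, the
one-step-ahead conditional mean is
  E[X_{t+1} | X_t, ...] = c + sum_i phi_i X_{t+1-i}.
Substitute known values:
  E[X_{t+1} | ...] = (0.49) * (-4) + (0.402) * (6)
                   = 0.4520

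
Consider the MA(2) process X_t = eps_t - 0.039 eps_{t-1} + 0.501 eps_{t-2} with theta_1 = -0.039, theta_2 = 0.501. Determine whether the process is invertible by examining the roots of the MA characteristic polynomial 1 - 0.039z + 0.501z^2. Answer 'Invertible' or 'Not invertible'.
\text{Invertible}

The MA(q) characteristic polynomial is P(z) = 1 - 0.039z + 0.501z^2.
Invertibility requires all roots to lie outside the unit circle, i.e. |z| > 1 for every root.
Set 1 + (-0.039) z + (0.501) z^2 = 0, i.e. a z^2 + b z + c = 0 with a = 0.501, b = -0.039, c = 1.
Discriminant D = b^2 - 4ac = (-0.039)^2 - 4*(0.501)*1 = 0.001521 - (2.004) = -2.002479.
D < 0, so the roots are the complex-conjugate pair z = (-b +/- i sqrt(-D)) / (2a) = 0.0389 +/- 1.4123i.
For a conjugate pair |z|^2 = z * conj(z) = (product of roots) = c/a = 1/(0.501) = 1.996008, so |z| = sqrt(1.996008) = 1.4128 for both roots.
Moduli of all roots: 1.4128, 1.4128.
All moduli strictly greater than 1? Yes.
Verdict: Invertible.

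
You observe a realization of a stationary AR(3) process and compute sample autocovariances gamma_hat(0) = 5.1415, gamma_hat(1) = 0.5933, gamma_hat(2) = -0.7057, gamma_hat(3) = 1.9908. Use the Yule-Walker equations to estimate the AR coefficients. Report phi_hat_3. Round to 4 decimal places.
\hat\phi_{3} = 0.4390

The Yule-Walker equations for an AR(p) process read, in matrix form,
  Gamma_p phi = r_p,   with   (Gamma_p)_{ij} = gamma(|i - j|),
                       (r_p)_i = gamma(i),   i,j = 1..p.
Substitute the sample gammas (Toeplitz matrix and right-hand side of size 3):
  Gamma_p = [[5.1415, 0.5933, -0.7057], [0.5933, 5.1415, 0.5933], [-0.7057, 0.5933, 5.1415]]
  r_p     = [0.5933, -0.7057, 1.9908]
Written out (R1..R3):
  (R1) 5.1415 phi_1 + 0.5933 phi_2 - 0.7057 phi_3 = 0.5933
  (R2) 0.5933 phi_1 + 5.1415 phi_2 + 0.5933 phi_3 = -0.7057
  (R3) -0.7057 phi_1 + 0.5933 phi_2 + 5.1415 phi_3 = 1.9908
Gaussian elimination:
  R2 <- R2 - (0.5933/5.1415) R1 = R2 - (0.115394) R1:  5.073037 phi_2 + 0.674734 phi_3 = -0.774163
  R3 <- R3 - (-0.7057/5.1415) R1 = R3 - (-0.137256) R1:  0.674734 phi_2 + 5.044639 phi_3 = 2.072234
  R3 <- R3 - (0.674734/5.073037) R2 = R3 - (0.133004) R2:  4.954896 phi_3 = 2.175201
Back-substitution:
  phi_hat_3 = 2.175201 / 4.954896 = 0.439
  phi_hat_2 = (-0.774163 - (0.674734)(0.439)) / 5.073037 = -0.210992
  phi_hat_1 = (0.5933 - (0.5933)(-0.210992) - (-0.7057)(0.439)) / 5.1415 = 0.199997
So phi_hat = [0.2000, -0.2110, 0.4390].
Therefore phi_hat_3 = 0.4390.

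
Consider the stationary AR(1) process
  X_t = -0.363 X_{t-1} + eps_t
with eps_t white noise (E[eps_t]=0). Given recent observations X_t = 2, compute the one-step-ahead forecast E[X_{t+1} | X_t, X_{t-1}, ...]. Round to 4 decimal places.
E[X_{t+1} \mid \mathcal F_t] = -0.7260

For an AR(p) model X_t = c + sum_i phi_i X_{t-i} + eps_t, the
one-step-ahead conditional mean is
  E[X_{t+1} | X_t, ...] = c + sum_i phi_i X_{t+1-i}.
Substitute known values:
  E[X_{t+1} | ...] = (-0.363) * (2)
                   = -0.7260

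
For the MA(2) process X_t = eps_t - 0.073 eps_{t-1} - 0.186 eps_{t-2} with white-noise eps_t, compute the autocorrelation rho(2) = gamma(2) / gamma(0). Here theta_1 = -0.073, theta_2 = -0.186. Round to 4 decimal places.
\rho(2) = -0.1789

For an MA(q) process with theta_0 = 1, the autocovariance is
  gamma(k) = sigma^2 * sum_{i=0..q-k} theta_i * theta_{i+k},
and rho(k) = gamma(k) / gamma(0). Sigma^2 cancels.
  numerator   = (1)*(-0.186) = -0.186.
  denominator = (1)^2 + (-0.073)^2 + (-0.186)^2 = 1.039925.
  rho(2) = -0.186 / 1.039925 = -0.1789.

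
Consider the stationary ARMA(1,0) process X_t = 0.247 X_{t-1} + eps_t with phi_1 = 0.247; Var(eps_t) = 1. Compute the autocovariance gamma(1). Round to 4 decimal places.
\gamma(1) = 0.2630

Multiply the model equation by X_{t-k} and take expectations. With theta_0 = psi_0 = 1 and psi_j the MA(infinity) weights, this gives
  gamma(k) - sum_i phi_i gamma(k-i) = c_k,
  c_k = sigma^2 * sum_{j=k..q} theta_j psi_{j-k}   (c_k = 0 for k > q),
using gamma(-m) = gamma(m).
Pure AR (q = 0): c_0 = sigma^2 = 1, c_k = 0 for k >= 1.
Equations for k = 0 and k = 1 (AR order 1):
  gamma(0) = phi_1 gamma(1) + c_0
  gamma(1) = phi_1 gamma(0) + c_1
Substituting the second into the first: gamma(0) (1 - phi_1^2) = c_0 + phi_1 c_1, so
  gamma(0) = c_0 / (1 - phi_1^2) = 1 / (1 - (0.247)^2) = 1 / 0.938991 = 1.064973.
  gamma(1) = phi_1 gamma(0) = (0.247)(1.064973) = 0.263048.
Therefore gamma(1) = 0.2630 (to 4 decimal places).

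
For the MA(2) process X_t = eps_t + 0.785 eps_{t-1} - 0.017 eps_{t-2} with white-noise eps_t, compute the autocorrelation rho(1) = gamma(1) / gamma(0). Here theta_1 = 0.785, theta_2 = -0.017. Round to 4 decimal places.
\rho(1) = 0.4774

For an MA(q) process with theta_0 = 1, the autocovariance is
  gamma(k) = sigma^2 * sum_{i=0..q-k} theta_i * theta_{i+k},
and rho(k) = gamma(k) / gamma(0). Sigma^2 cancels.
  numerator   = (1)*(0.785) + (0.785)*(-0.017) = 0.771655.
  denominator = (1)^2 + (0.785)^2 + (-0.017)^2 = 1.616514.
  rho(1) = 0.771655 / 1.616514 = 0.4774.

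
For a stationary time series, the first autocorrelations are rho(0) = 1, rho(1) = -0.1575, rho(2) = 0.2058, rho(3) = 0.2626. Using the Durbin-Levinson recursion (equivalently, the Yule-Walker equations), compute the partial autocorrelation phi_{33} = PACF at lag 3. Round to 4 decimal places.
\phi_{33} = 0.3380

The PACF at lag k is phi_{kk}, the last component of the solution
to the Yule-Walker system G_k phi = r_k where
  (G_k)_{ij} = rho(|i - j|), (r_k)_i = rho(i), i,j = 1..k.
Equivalently, Durbin-Levinson gives phi_{kk} iteratively:
  phi_{11} = rho(1)
  phi_{kk} = [rho(k) - sum_{j=1..k-1} phi_{k-1,j} rho(k-j)]
            / [1 - sum_{j=1..k-1} phi_{k-1,j} rho(j)],
  phi_{k,j} = phi_{k-1,j} - phi_{kk} phi_{k-1,k-j},  j = 1..k-1.
Step k = 1:
  phi_11 = rho(1) = -0.1575.
Step k = 2:
  phi_22 = [rho(2) - phi_11 rho(1)] / [1 - phi_11 rho(1)] = [0.2058 - (-0.1575)(-0.1575)] / [1 - (-0.1575)(-0.1575)]
         = 0.18099375 / 0.97519375 = 0.185598.
  Update: phi_21 = phi_11 - phi_22 phi_11 = -0.1575 - (0.185598)(-0.1575) = -0.128268.
Step k = 3:
  phi_33 = [rho(3) - phi_21 rho(2) - phi_22 rho(1)] / [1 - phi_21 rho(1) - phi_22 rho(2)]
    numerator   = 0.2626 - (-0.128268)(0.2058) - (0.185598)(-0.1575) = 0.31822927
    denominator = 1 - (-0.128268)(-0.1575) - (0.185598)(0.2058) = 0.94160172
  phi_33 = 0.31822927 / 0.94160172 = 0.338.
Therefore phi_{33} = 0.3380.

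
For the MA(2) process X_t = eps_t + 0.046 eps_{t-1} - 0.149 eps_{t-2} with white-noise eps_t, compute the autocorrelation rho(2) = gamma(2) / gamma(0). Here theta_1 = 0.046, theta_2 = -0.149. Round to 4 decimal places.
\rho(2) = -0.1455

For an MA(q) process with theta_0 = 1, the autocovariance is
  gamma(k) = sigma^2 * sum_{i=0..q-k} theta_i * theta_{i+k},
and rho(k) = gamma(k) / gamma(0). Sigma^2 cancels.
  numerator   = (1)*(-0.149) = -0.149.
  denominator = (1)^2 + (0.046)^2 + (-0.149)^2 = 1.024317.
  rho(2) = -0.149 / 1.024317 = -0.1455.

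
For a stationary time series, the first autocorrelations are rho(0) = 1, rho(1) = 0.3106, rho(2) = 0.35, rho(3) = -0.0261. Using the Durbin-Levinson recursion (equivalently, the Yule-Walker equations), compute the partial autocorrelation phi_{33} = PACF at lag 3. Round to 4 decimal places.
\phi_{33} = -0.2300

The PACF at lag k is phi_{kk}, the last component of the solution
to the Yule-Walker system G_k phi = r_k where
  (G_k)_{ij} = rho(|i - j|), (r_k)_i = rho(i), i,j = 1..k.
Equivalently, Durbin-Levinson gives phi_{kk} iteratively:
  phi_{11} = rho(1)
  phi_{kk} = [rho(k) - sum_{j=1..k-1} phi_{k-1,j} rho(k-j)]
            / [1 - sum_{j=1..k-1} phi_{k-1,j} rho(j)],
  phi_{k,j} = phi_{k-1,j} - phi_{kk} phi_{k-1,k-j},  j = 1..k-1.
Step k = 1:
  phi_11 = rho(1) = 0.3106.
Step k = 2:
  phi_22 = [rho(2) - phi_11 rho(1)] / [1 - phi_11 rho(1)] = [0.35 - (0.3106)(0.3106)] / [1 - (0.3106)(0.3106)]
         = 0.25352764 / 0.90352764 = 0.280598.
  Update: phi_21 = phi_11 - phi_22 phi_11 = 0.3106 - (0.280598)(0.3106) = 0.223446.
Step k = 3:
  phi_33 = [rho(3) - phi_21 rho(2) - phi_22 rho(1)] / [1 - phi_21 rho(1) - phi_22 rho(2)]
    numerator   = -0.0261 - (0.223446)(0.35) - (0.280598)(0.3106) = -0.19145984
    denominator = 1 - (0.223446)(0.3106) - (0.280598)(0.35) = 0.83238841
  phi_33 = -0.19145984 / 0.83238841 = -0.23.
Therefore phi_{33} = -0.2300.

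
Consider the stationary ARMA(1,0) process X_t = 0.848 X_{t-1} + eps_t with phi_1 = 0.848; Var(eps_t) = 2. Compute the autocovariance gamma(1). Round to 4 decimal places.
\gamma(1) = 6.0378

Multiply the model equation by X_{t-k} and take expectations. With theta_0 = psi_0 = 1 and psi_j the MA(infinity) weights, this gives
  gamma(k) - sum_i phi_i gamma(k-i) = c_k,
  c_k = sigma^2 * sum_{j=k..q} theta_j psi_{j-k}   (c_k = 0 for k > q),
using gamma(-m) = gamma(m).
Pure AR (q = 0): c_0 = sigma^2 = 2, c_k = 0 for k >= 1.
Equations for k = 0 and k = 1 (AR order 1):
  gamma(0) = phi_1 gamma(1) + c_0
  gamma(1) = phi_1 gamma(0) + c_1
Substituting the second into the first: gamma(0) (1 - phi_1^2) = c_0 + phi_1 c_1, so
  gamma(0) = c_0 / (1 - phi_1^2) = 2 / (1 - (0.848)^2) = 2 / 0.280896 = 7.120073.
  gamma(1) = phi_1 gamma(0) = (0.848)(7.120073) = 6.037822.
Therefore gamma(1) = 6.0378 (to 4 decimal places).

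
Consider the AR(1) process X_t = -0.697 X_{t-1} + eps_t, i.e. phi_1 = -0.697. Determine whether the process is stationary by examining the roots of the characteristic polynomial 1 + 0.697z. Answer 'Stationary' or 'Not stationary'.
\text{Stationary}

The AR(p) characteristic polynomial is P(z) = 1 + 0.697z.
Stationarity requires all roots to lie outside the unit circle, i.e. |z| > 1 for every root.
This is linear in z: 1 + (0.697) z = 0  =>  z = -1/(0.697) = -1.43472,  |z| = 1.43472.
Moduli of all roots: 1.4347.
All moduli strictly greater than 1? Yes.
Verdict: Stationary.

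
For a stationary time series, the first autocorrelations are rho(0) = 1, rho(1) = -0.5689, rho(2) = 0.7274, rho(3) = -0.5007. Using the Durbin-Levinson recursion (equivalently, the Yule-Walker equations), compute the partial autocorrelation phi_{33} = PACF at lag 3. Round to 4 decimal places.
\phi_{33} = 0.0131

The PACF at lag k is phi_{kk}, the last component of the solution
to the Yule-Walker system G_k phi = r_k where
  (G_k)_{ij} = rho(|i - j|), (r_k)_i = rho(i), i,j = 1..k.
Equivalently, Durbin-Levinson gives phi_{kk} iteratively:
  phi_{11} = rho(1)
  phi_{kk} = [rho(k) - sum_{j=1..k-1} phi_{k-1,j} rho(k-j)]
            / [1 - sum_{j=1..k-1} phi_{k-1,j} rho(j)],
  phi_{k,j} = phi_{k-1,j} - phi_{kk} phi_{k-1,k-j},  j = 1..k-1.
Step k = 1:
  phi_11 = rho(1) = -0.5689.
Step k = 2:
  phi_22 = [rho(2) - phi_11 rho(1)] / [1 - phi_11 rho(1)] = [0.7274 - (-0.5689)(-0.5689)] / [1 - (-0.5689)(-0.5689)]
         = 0.40375279 / 0.67635279 = 0.596956.
  Update: phi_21 = phi_11 - phi_22 phi_11 = -0.5689 - (0.596956)(-0.5689) = -0.229292.
Step k = 3:
  phi_33 = [rho(3) - phi_21 rho(2) - phi_22 rho(1)] / [1 - phi_21 rho(1) - phi_22 rho(2)]
    numerator   = -0.5007 - (-0.229292)(0.7274) - (0.596956)(-0.5689) = 0.00569506
    denominator = 1 - (-0.229292)(-0.5689) - (0.596956)(0.7274) = 0.43533018
  phi_33 = 0.00569506 / 0.43533018 = 0.0131.
Therefore phi_{33} = 0.0131.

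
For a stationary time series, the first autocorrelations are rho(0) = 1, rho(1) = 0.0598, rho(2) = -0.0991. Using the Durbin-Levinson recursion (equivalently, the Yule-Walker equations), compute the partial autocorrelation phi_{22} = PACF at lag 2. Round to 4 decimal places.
\phi_{22} = -0.1030

The PACF at lag k is phi_{kk}, the last component of the solution
to the Yule-Walker system G_k phi = r_k where
  (G_k)_{ij} = rho(|i - j|), (r_k)_i = rho(i), i,j = 1..k.
Equivalently, Durbin-Levinson gives phi_{kk} iteratively:
  phi_{11} = rho(1)
  phi_{kk} = [rho(k) - sum_{j=1..k-1} phi_{k-1,j} rho(k-j)]
            / [1 - sum_{j=1..k-1} phi_{k-1,j} rho(j)],
  phi_{k,j} = phi_{k-1,j} - phi_{kk} phi_{k-1,k-j},  j = 1..k-1.
Step k = 1:
  phi_11 = rho(1) = 0.0598.
Step k = 2:
  phi_22 = [rho(2) - phi_11 rho(1)] / [1 - phi_11 rho(1)] = [-0.0991 - (0.0598)(0.0598)] / [1 - (0.0598)(0.0598)]
         = -0.10267604 / 0.99642396 = -0.103.
Therefore phi_{22} = -0.1030.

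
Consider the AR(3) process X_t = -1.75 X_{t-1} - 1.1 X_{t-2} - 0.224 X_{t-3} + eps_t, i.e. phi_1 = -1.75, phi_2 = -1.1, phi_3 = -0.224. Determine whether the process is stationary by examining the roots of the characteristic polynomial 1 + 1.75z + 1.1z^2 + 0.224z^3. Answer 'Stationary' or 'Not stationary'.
\text{Stationary}

The AR(p) characteristic polynomial is P(z) = 1 + 1.75z + 1.1z^2 + 0.224z^3.
Stationarity requires all roots to lie outside the unit circle, i.e. |z| > 1 for every root.
Degree 3: look for a simple real root z0 first, then factor out (1 - z/z0) and solve the remaining quadratic.
Testing z0 = -2.5: P(-2.5) = 1 + (1.75)(-2.5) + (1.1)(-2.5)^2 + (0.224)(-2.5)^3
  = 1 + (-4.375) + (6.875) + (-3.5) = 0.  So z_0 = -2.5 is a root, |z_0| = 2.5.
Divide out the factor (1 + 0.4 z) = (1 - z/z0) (since 1/z0 = -0.4):
  P(z) = (1 + 0.4 z)(1 + (1.35) z + (0.56) z^2)
  [check: z-coef 1.35 - (-0.4) = 1.75; z^2-coef 0.56 - (-0.4)(1.35) = 1.1; z^3-coef -(-0.4)(0.56) = 0.224.]
Remaining roots from the quadratic factor 1 + (1.35) z + (0.56) z^2:
  Set 1 + (1.35) z + (0.56) z^2 = 0, i.e. a z^2 + b z + c = 0 with a = 0.56, b = 1.35, c = 1.
  Discriminant D = b^2 - 4ac = (1.35)^2 - 4*(0.56)*1 = 1.8225 - (2.24) = -0.4175.
  D < 0, so the roots are the complex-conjugate pair z = (-b +/- i sqrt(-D)) / (2a) = -1.2054 +/- 0.5769i.
  For a conjugate pair |z|^2 = z * conj(z) = (product of roots) = c/a = 1/(0.56) = 1.785714, so |z| = sqrt(1.785714) = 1.3363 for both roots.
Moduli of all roots: 2.5000, 1.3363, 1.3363.
All moduli strictly greater than 1? Yes.
Verdict: Stationary.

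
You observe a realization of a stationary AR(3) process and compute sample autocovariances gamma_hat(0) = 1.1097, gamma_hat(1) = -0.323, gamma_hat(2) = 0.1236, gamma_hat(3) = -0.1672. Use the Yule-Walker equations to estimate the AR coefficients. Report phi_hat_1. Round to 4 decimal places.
\hat\phi_{1} = -0.2791

The Yule-Walker equations for an AR(p) process read, in matrix form,
  Gamma_p phi = r_p,   with   (Gamma_p)_{ij} = gamma(|i - j|),
                       (r_p)_i = gamma(i),   i,j = 1..p.
Substitute the sample gammas (Toeplitz matrix and right-hand side of size 3):
  Gamma_p = [[1.1097, -0.323, 0.1236], [-0.323, 1.1097, -0.323], [0.1236, -0.323, 1.1097]]
  r_p     = [-0.323, 0.1236, -0.1672]
Written out (R1..R3):
  (R1) 1.1097 phi_1 - 0.323 phi_2 + 0.1236 phi_3 = -0.323
  (R2) -0.323 phi_1 + 1.1097 phi_2 - 0.323 phi_3 = 0.1236
  (R3) 0.1236 phi_1 - 0.323 phi_2 + 1.1097 phi_3 = -0.1672
Gaussian elimination:
  R2 <- R2 - (-0.323/1.1097) R1 = R2 - (-0.29107) R1:  1.015685 phi_2 - 0.287024 phi_3 = 0.029585
  R3 <- R3 - (0.1236/1.1097) R1 = R3 - (0.111381) R1:  -0.287024 phi_2 + 1.095933 phi_3 = -0.131224
  R3 <- R3 - (-0.287024/1.015685) R2 = R3 - (-0.282591) R2:  1.014823 phi_3 = -0.122863
Back-substitution:
  phi_hat_3 = -0.122863 / 1.014823 = -0.121069
  phi_hat_2 = (0.029585 - (-0.287024)(-0.121069)) / 1.015685 = -0.005085
  phi_hat_1 = (-0.323 - (-0.323)(-0.005085) - (0.1236)(-0.121069)) / 1.1097 = -0.279065
So phi_hat = [-0.2791, -0.0051, -0.1211].
Therefore phi_hat_1 = -0.2791.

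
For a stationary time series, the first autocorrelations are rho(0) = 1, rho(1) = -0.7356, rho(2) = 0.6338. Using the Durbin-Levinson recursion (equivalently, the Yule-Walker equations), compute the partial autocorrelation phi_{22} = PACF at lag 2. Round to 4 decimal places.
\phi_{22} = 0.2020

The PACF at lag k is phi_{kk}, the last component of the solution
to the Yule-Walker system G_k phi = r_k where
  (G_k)_{ij} = rho(|i - j|), (r_k)_i = rho(i), i,j = 1..k.
Equivalently, Durbin-Levinson gives phi_{kk} iteratively:
  phi_{11} = rho(1)
  phi_{kk} = [rho(k) - sum_{j=1..k-1} phi_{k-1,j} rho(k-j)]
            / [1 - sum_{j=1..k-1} phi_{k-1,j} rho(j)],
  phi_{k,j} = phi_{k-1,j} - phi_{kk} phi_{k-1,k-j},  j = 1..k-1.
Step k = 1:
  phi_11 = rho(1) = -0.7356.
Step k = 2:
  phi_22 = [rho(2) - phi_11 rho(1)] / [1 - phi_11 rho(1)] = [0.6338 - (-0.7356)(-0.7356)] / [1 - (-0.7356)(-0.7356)]
         = 0.09269264 / 0.45889264 = 0.202.
Therefore phi_{22} = 0.2020.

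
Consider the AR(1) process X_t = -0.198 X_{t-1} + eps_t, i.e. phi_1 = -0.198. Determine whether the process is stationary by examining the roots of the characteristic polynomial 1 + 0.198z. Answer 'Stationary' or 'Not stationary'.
\text{Stationary}

The AR(p) characteristic polynomial is P(z) = 1 + 0.198z.
Stationarity requires all roots to lie outside the unit circle, i.e. |z| > 1 for every root.
This is linear in z: 1 + (0.198) z = 0  =>  z = -1/(0.198) = -5.050505,  |z| = 5.050505.
Moduli of all roots: 5.0505.
All moduli strictly greater than 1? Yes.
Verdict: Stationary.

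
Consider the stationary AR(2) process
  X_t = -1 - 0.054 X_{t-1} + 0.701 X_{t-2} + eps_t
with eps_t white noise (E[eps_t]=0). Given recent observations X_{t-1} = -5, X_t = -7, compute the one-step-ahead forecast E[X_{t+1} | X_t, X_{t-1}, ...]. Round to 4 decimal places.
E[X_{t+1} \mid \mathcal F_t] = -4.1270

For an AR(p) model X_t = c + sum_i phi_i X_{t-i} + eps_t, the
one-step-ahead conditional mean is
  E[X_{t+1} | X_t, ...] = c + sum_i phi_i X_{t+1-i}.
Substitute known values:
  E[X_{t+1} | ...] = -1 + (-0.054) * (-7) + (0.701) * (-5)
                   = -4.1270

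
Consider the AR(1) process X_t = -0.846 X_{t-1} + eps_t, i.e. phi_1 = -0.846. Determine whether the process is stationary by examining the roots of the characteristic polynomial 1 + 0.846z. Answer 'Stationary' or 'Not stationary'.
\text{Stationary}

The AR(p) characteristic polynomial is P(z) = 1 + 0.846z.
Stationarity requires all roots to lie outside the unit circle, i.e. |z| > 1 for every root.
This is linear in z: 1 + (0.846) z = 0  =>  z = -1/(0.846) = -1.182033,  |z| = 1.182033.
Moduli of all roots: 1.1820.
All moduli strictly greater than 1? Yes.
Verdict: Stationary.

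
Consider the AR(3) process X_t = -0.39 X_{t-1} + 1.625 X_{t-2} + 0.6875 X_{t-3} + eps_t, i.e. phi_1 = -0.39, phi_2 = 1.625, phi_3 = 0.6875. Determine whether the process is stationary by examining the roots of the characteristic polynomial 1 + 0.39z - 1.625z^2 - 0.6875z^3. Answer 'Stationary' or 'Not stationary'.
\text{Not stationary}

The AR(p) characteristic polynomial is P(z) = 1 + 0.39z - 1.625z^2 - 0.6875z^3.
Stationarity requires all roots to lie outside the unit circle, i.e. |z| > 1 for every root.
Degree 3: look for a simple real root z0 first, then factor out (1 - z/z0) and solve the remaining quadratic.
Testing z0 = -0.8: P(-0.8) = 1 + (0.39)(-0.8) + (-1.625)(-0.8)^2 + (-0.6875)(-0.8)^3
  = 1 + (-0.312) + (-1.04) + (0.352) = 0.  So z_0 = -0.8 is a root, |z_0| = 0.8.
Divide out the factor (1 + 1.25 z) = (1 - z/z0) (since 1/z0 = -1.25):
  P(z) = (1 + 1.25 z)(1 + (-0.86) z + (-0.55) z^2)
  [check: z-coef -0.86 - (-1.25) = 0.39; z^2-coef -0.55 - (-1.25)(-0.86) = -1.625; z^3-coef -(-1.25)(-0.55) = -0.6875.]
Remaining roots from the quadratic factor 1 + (-0.86) z + (-0.55) z^2:
  Set 1 + (-0.86) z + (-0.55) z^2 = 0, i.e. a z^2 + b z + c = 0 with a = -0.55, b = -0.86, c = 1.
  Discriminant D = b^2 - 4ac = (-0.86)^2 - 4*(-0.55)*1 = 0.7396 - (-2.2) = 2.9396.
  D >= 0, so the roots are real: z = (-b +/- sqrt(D)) / (2a) = (0.86 +/- 1.714526) / (-1.1).
    z_1 = (0.86 + 1.714526) / (-1.1) = -2.3405,   |z_1| = 2.3405.
    z_2 = (0.86 - 1.714526) / (-1.1) = 0.7768,   |z_2| = 0.7768.
Moduli of all roots: 0.8000, 2.3405, 0.7768.
All moduli strictly greater than 1? No.
Verdict: Not stationary.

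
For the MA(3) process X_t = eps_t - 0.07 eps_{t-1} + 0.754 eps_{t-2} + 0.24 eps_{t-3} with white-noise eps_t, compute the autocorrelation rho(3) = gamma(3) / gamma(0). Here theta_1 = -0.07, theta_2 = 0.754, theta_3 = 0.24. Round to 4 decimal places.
\rho(3) = 0.1471

For an MA(q) process with theta_0 = 1, the autocovariance is
  gamma(k) = sigma^2 * sum_{i=0..q-k} theta_i * theta_{i+k},
and rho(k) = gamma(k) / gamma(0). Sigma^2 cancels.
  numerator   = (1)*(0.24) = 0.24.
  denominator = (1)^2 + (-0.07)^2 + (0.754)^2 + (0.24)^2 = 1.631016.
  rho(3) = 0.24 / 1.631016 = 0.1471.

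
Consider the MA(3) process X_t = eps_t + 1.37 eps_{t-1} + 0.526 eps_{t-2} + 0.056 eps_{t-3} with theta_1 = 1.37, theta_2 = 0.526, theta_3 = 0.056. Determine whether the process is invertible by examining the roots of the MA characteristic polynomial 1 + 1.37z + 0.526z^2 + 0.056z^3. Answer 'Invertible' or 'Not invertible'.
\text{Invertible}

The MA(q) characteristic polynomial is P(z) = 1 + 1.37z + 0.526z^2 + 0.056z^3.
Invertibility requires all roots to lie outside the unit circle, i.e. |z| > 1 for every root.
Degree 3: look for a simple real root z0 first, then factor out (1 - z/z0) and solve the remaining quadratic.
Testing z0 = -1.25: P(-1.25) = 1 + (1.37)(-1.25) + (0.526)(-1.25)^2 + (0.056)(-1.25)^3
  = 1 + (-1.7125) + (0.821875) + (-0.109375) = 0.  So z_0 = -1.25 is a root, |z_0| = 1.25.
Divide out the factor (1 + 0.8 z) = (1 - z/z0) (since 1/z0 = -0.8):
  P(z) = (1 + 0.8 z)(1 + (0.57) z + (0.07) z^2)
  [check: z-coef 0.57 - (-0.8) = 1.37; z^2-coef 0.07 - (-0.8)(0.57) = 0.526; z^3-coef -(-0.8)(0.07) = 0.056.]
Remaining roots from the quadratic factor 1 + (0.57) z + (0.07) z^2:
  Set 1 + (0.57) z + (0.07) z^2 = 0, i.e. a z^2 + b z + c = 0 with a = 0.07, b = 0.57, c = 1.
  Discriminant D = b^2 - 4ac = (0.57)^2 - 4*(0.07)*1 = 0.3249 - (0.28) = 0.0449.
  D >= 0, so the roots are real: z = (-b +/- sqrt(D)) / (2a) = (-0.57 +/- 0.211896) / (0.14).
    z_1 = (-0.57 + 0.211896) / (0.14) = -2.5579,   |z_1| = 2.5579.
    z_2 = (-0.57 - 0.211896) / (0.14) = -5.585,   |z_2| = 5.585.
Moduli of all roots: 1.2500, 2.5579, 5.5850.
All moduli strictly greater than 1? Yes.
Verdict: Invertible.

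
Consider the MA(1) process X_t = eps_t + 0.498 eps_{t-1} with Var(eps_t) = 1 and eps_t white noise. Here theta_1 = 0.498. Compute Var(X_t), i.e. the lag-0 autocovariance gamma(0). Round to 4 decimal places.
\gamma(0) = 1.2480

For an MA(q) process X_t = eps_t + sum_i theta_i eps_{t-i} with
Var(eps_t) = sigma^2, the variance is
  gamma(0) = sigma^2 * (1 + sum_i theta_i^2).
  sum_i theta_i^2 = (0.498)^2 = 0.248004.
  gamma(0) = 1 * (1 + 0.248004) = 1 * 1.248004 = 1.248004, which rounds to 1.2480.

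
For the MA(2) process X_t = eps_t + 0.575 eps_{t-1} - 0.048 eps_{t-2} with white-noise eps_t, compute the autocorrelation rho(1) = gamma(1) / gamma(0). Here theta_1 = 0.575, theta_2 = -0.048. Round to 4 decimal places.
\rho(1) = 0.4107

For an MA(q) process with theta_0 = 1, the autocovariance is
  gamma(k) = sigma^2 * sum_{i=0..q-k} theta_i * theta_{i+k},
and rho(k) = gamma(k) / gamma(0). Sigma^2 cancels.
  numerator   = (1)*(0.575) + (0.575)*(-0.048) = 0.5474.
  denominator = (1)^2 + (0.575)^2 + (-0.048)^2 = 1.332929.
  rho(1) = 0.5474 / 1.332929 = 0.4107.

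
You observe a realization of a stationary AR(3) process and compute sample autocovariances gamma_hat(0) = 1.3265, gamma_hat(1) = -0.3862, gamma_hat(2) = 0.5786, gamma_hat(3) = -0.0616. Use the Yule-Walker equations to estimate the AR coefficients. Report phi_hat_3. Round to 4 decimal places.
\hat\phi_{3} = 0.1840

The Yule-Walker equations for an AR(p) process read, in matrix form,
  Gamma_p phi = r_p,   with   (Gamma_p)_{ij} = gamma(|i - j|),
                       (r_p)_i = gamma(i),   i,j = 1..p.
Substitute the sample gammas (Toeplitz matrix and right-hand side of size 3):
  Gamma_p = [[1.3265, -0.3862, 0.5786], [-0.3862, 1.3265, -0.3862], [0.5786, -0.3862, 1.3265]]
  r_p     = [-0.3862, 0.5786, -0.0616]
Written out (R1..R3):
  (R1) 1.3265 phi_1 - 0.3862 phi_2 + 0.5786 phi_3 = -0.3862
  (R2) -0.3862 phi_1 + 1.3265 phi_2 - 0.3862 phi_3 = 0.5786
  (R3) 0.5786 phi_1 - 0.3862 phi_2 + 1.3265 phi_3 = -0.0616
Gaussian elimination:
  R2 <- R2 - (-0.3862/1.3265) R1 = R2 - (-0.291142) R1:  1.214061 phi_2 - 0.217745 phi_3 = 0.466161
  R3 <- R3 - (0.5786/1.3265) R1 = R3 - (0.436185) R1:  -0.217745 phi_2 + 1.074123 phi_3 = 0.106855
  R3 <- R3 - (-0.217745/1.214061) R2 = R3 - (-0.179353) R2:  1.03507 phi_3 = 0.190462
Back-substitution:
  phi_hat_3 = 0.190462 / 1.03507 = 0.184009
  phi_hat_2 = (0.466161 - (-0.217745)(0.184009)) / 1.214061 = 0.416971
  phi_hat_1 = (-0.3862 - (-0.3862)(0.416971) - (0.5786)(0.184009)) / 1.3265 = -0.250006
So phi_hat = [-0.2500, 0.4170, 0.1840].
Therefore phi_hat_3 = 0.1840.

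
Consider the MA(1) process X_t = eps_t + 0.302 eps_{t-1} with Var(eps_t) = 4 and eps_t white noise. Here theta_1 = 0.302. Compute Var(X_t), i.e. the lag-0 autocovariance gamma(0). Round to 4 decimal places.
\gamma(0) = 4.3648

For an MA(q) process X_t = eps_t + sum_i theta_i eps_{t-i} with
Var(eps_t) = sigma^2, the variance is
  gamma(0) = sigma^2 * (1 + sum_i theta_i^2).
  sum_i theta_i^2 = (0.302)^2 = 0.091204.
  gamma(0) = 4 * (1 + 0.091204) = 4 * 1.091204 = 4.364816, which rounds to 4.3648.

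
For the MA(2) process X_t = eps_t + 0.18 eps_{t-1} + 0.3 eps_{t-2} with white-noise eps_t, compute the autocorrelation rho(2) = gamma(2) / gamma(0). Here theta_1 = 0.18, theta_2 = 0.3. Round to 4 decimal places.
\rho(2) = 0.2673

For an MA(q) process with theta_0 = 1, the autocovariance is
  gamma(k) = sigma^2 * sum_{i=0..q-k} theta_i * theta_{i+k},
and rho(k) = gamma(k) / gamma(0). Sigma^2 cancels.
  numerator   = (1)*(0.3) = 0.3.
  denominator = (1)^2 + (0.18)^2 + (0.3)^2 = 1.1224.
  rho(2) = 0.3 / 1.1224 = 0.2673.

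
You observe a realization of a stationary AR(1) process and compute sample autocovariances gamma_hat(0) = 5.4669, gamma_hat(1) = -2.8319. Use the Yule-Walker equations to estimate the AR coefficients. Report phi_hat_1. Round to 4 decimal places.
\hat\phi_{1} = -0.5180

The Yule-Walker equations for an AR(p) process read, in matrix form,
  Gamma_p phi = r_p,   with   (Gamma_p)_{ij} = gamma(|i - j|),
                       (r_p)_i = gamma(i),   i,j = 1..p.
Substitute the sample gammas (Toeplitz matrix and right-hand side of size 1):
  Gamma_p = [[5.4669]]
  r_p     = [-2.8319]
With p = 1 this is the single equation gamma(0) phi_1 = gamma(1):
  phi_hat_1 = gamma(1) / gamma(0) = -2.8319 / 5.4669 = -0.5180.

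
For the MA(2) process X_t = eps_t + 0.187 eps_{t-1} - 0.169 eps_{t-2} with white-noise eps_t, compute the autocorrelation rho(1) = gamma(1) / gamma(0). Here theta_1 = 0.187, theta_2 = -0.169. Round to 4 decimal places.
\rho(1) = 0.1461

For an MA(q) process with theta_0 = 1, the autocovariance is
  gamma(k) = sigma^2 * sum_{i=0..q-k} theta_i * theta_{i+k},
and rho(k) = gamma(k) / gamma(0). Sigma^2 cancels.
  numerator   = (1)*(0.187) + (0.187)*(-0.169) = 0.155397.
  denominator = (1)^2 + (0.187)^2 + (-0.169)^2 = 1.06353.
  rho(1) = 0.155397 / 1.06353 = 0.1461.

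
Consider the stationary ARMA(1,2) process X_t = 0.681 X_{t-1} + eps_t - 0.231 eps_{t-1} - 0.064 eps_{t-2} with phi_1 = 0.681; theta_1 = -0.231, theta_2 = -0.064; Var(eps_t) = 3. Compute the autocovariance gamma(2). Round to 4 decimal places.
\gamma(2) = 1.1028

Multiply the model equation by X_{t-k} and take expectations. With theta_0 = psi_0 = 1 and psi_j the MA(infinity) weights, this gives
  gamma(k) - sum_i phi_i gamma(k-i) = c_k,
  c_k = sigma^2 * sum_{j=k..q} theta_j psi_{j-k}   (c_k = 0 for k > q),
using gamma(-m) = gamma(m).
psi-weights needed (psi_j = theta_j + sum_i phi_i psi_{j-i}):
  psi_1 = theta_1 + phi_1 = -0.231 + (0.681) = 0.45
  psi_2 = theta_2 + phi_1 psi_1 = -0.064 + (0.681)(0.45) = 0.24245
Right-hand sides:
  c_0 = sigma^2 (1 + theta_1 psi_1 + theta_2 psi_2) = 3 * (1 + (-0.231)(0.45) + (-0.064)(0.24245)) = 3 * 0.880533 = 2.6416
  c_1 = sigma^2 (theta_1 + theta_2 psi_1) = 3 * (-0.231 + (-0.064)(0.45)) = -0.7794
  c_2 = sigma^2 theta_2 = 3 * (-0.064) = -0.192
Equations for k = 0 and k = 1 (AR order 1):
  gamma(0) = phi_1 gamma(1) + c_0
  gamma(1) = phi_1 gamma(0) + c_1
Substituting the second into the first: gamma(0) (1 - phi_1^2) = c_0 + phi_1 c_1, so
  gamma(0) = (c_0 + phi_1 c_1) / (1 - phi_1^2) = (2.6416 + (0.681)(-0.7794)) / (1 - (0.681)^2) = 2.110828 / 0.536239 = 3.936357.
  gamma(1) = phi_1 gamma(0) + c_1 = (0.681)(3.936357) + (-0.7794) = 1.901259.
For k = 2: gamma(2) = phi_1 gamma(1) + c_2
  = (0.681)(1.901259) + (-0.192) = 1.102758.
Therefore gamma(2) = 1.1028 (to 4 decimal places).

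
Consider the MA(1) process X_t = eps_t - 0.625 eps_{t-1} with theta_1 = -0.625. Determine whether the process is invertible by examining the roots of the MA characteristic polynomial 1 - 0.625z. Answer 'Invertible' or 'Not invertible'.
\text{Invertible}

The MA(q) characteristic polynomial is P(z) = 1 - 0.625z.
Invertibility requires all roots to lie outside the unit circle, i.e. |z| > 1 for every root.
This is linear in z: 1 + (-0.625) z = 0  =>  z = -1/(-0.625) = 1.6,  |z| = 1.6.
Moduli of all roots: 1.6000.
All moduli strictly greater than 1? Yes.
Verdict: Invertible.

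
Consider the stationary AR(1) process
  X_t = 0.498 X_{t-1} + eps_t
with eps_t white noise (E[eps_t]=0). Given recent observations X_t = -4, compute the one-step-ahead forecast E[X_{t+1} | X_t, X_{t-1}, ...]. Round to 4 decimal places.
E[X_{t+1} \mid \mathcal F_t] = -1.9920

For an AR(p) model X_t = c + sum_i phi_i X_{t-i} + eps_t, the
one-step-ahead conditional mean is
  E[X_{t+1} | X_t, ...] = c + sum_i phi_i X_{t+1-i}.
Substitute known values:
  E[X_{t+1} | ...] = (0.498) * (-4)
                   = -1.9920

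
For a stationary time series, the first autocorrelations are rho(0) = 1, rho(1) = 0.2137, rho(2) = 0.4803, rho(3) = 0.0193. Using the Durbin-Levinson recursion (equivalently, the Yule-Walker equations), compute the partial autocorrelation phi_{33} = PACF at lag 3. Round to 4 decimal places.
\phi_{33} = -0.1771

The PACF at lag k is phi_{kk}, the last component of the solution
to the Yule-Walker system G_k phi = r_k where
  (G_k)_{ij} = rho(|i - j|), (r_k)_i = rho(i), i,j = 1..k.
Equivalently, Durbin-Levinson gives phi_{kk} iteratively:
  phi_{11} = rho(1)
  phi_{kk} = [rho(k) - sum_{j=1..k-1} phi_{k-1,j} rho(k-j)]
            / [1 - sum_{j=1..k-1} phi_{k-1,j} rho(j)],
  phi_{k,j} = phi_{k-1,j} - phi_{kk} phi_{k-1,k-j},  j = 1..k-1.
Step k = 1:
  phi_11 = rho(1) = 0.2137.
Step k = 2:
  phi_22 = [rho(2) - phi_11 rho(1)] / [1 - phi_11 rho(1)] = [0.4803 - (0.2137)(0.2137)] / [1 - (0.2137)(0.2137)]
         = 0.43463231 / 0.95433231 = 0.455431.
  Update: phi_21 = phi_11 - phi_22 phi_11 = 0.2137 - (0.455431)(0.2137) = 0.116374.
Step k = 3:
  phi_33 = [rho(3) - phi_21 rho(2) - phi_22 rho(1)] / [1 - phi_21 rho(1) - phi_22 rho(2)]
    numerator   = 0.0193 - (0.116374)(0.4803) - (0.455431)(0.2137) = -0.1339202
    denominator = 1 - (0.116374)(0.2137) - (0.455431)(0.4803) = 0.75638738
  phi_33 = -0.1339202 / 0.75638738 = -0.1771.
Therefore phi_{33} = -0.1771.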